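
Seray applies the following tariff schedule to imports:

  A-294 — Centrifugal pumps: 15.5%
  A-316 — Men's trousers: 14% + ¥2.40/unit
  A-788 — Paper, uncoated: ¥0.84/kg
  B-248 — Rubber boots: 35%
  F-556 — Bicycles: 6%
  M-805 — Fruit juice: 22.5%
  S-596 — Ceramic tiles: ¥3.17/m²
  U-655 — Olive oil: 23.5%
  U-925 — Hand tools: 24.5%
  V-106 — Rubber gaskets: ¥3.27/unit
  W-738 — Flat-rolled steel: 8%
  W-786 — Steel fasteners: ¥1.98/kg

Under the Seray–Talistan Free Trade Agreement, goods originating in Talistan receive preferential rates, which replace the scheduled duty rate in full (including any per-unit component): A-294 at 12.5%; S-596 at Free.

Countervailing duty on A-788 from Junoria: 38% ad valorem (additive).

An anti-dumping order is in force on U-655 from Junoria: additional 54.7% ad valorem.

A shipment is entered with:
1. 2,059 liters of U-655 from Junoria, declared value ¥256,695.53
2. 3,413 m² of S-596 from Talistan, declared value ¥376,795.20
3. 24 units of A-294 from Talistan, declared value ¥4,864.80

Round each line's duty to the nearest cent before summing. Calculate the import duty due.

Line 1 (U-655, Junoria, 2,059 liters, ¥256,695.53):
Base rate for U-655 is 23.5%.
Additional duty on U-655 from Junoria: +54.7%. Applied ad valorem rate: 23.5% + 54.7% = 78.2%.
Duty = ¥256,695.53 × 78.2% = ¥200,735.90.
Line 2 (S-596, Talistan, 3,413 m², ¥376,795.20):
Base rate for S-596 is ¥3.17/m².
Origin Talistan qualifies under the Seray–Talistan agreement and S-596 is covered: preferential rate Free applies instead.
Duty = ¥376,795.20 × 0% = ¥0.00.
Line 3 (A-294, Talistan, 24 units, ¥4,864.80):
Base rate for A-294 is 15.5%.
Origin Talistan qualifies under the Seray–Talistan agreement and A-294 is covered: preferential rate 12.5% applies instead.
Duty = ¥4,864.80 × 12.5% = ¥608.10.
Total = ¥200,735.90 + ¥0.00 + ¥608.10 = ¥201,344.00.

¥201,344.00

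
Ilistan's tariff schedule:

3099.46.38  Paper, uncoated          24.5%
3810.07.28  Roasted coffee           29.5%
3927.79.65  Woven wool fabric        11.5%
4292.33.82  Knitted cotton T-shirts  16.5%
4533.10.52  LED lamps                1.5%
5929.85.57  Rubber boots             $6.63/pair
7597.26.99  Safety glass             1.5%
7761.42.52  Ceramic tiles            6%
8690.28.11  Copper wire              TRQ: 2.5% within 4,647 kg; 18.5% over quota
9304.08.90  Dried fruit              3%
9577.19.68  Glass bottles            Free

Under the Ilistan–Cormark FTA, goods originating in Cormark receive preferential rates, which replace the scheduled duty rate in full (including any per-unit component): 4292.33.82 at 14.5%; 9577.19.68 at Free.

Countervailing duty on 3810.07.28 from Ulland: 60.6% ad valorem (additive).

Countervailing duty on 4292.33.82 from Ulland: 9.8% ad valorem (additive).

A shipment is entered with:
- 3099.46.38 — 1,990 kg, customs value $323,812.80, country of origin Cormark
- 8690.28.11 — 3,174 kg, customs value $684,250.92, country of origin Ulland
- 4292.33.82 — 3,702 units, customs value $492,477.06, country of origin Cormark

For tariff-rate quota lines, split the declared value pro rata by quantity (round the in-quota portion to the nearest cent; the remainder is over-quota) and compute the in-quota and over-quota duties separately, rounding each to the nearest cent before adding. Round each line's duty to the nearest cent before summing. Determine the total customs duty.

Line 1 (3099.46.38, Cormark, 1,990 kg, $323,812.80):
Base rate for 3099.46.38 is 24.5%.
Origin Cormark is the FTA partner but 3099.46.38 is not on the preference list; base rate stands.
Duty = $323,812.80 × 24.5% = $79,334.14.
Line 2 (8690.28.11, Ulland, 3,174 kg, $684,250.92):
Code 8690.28.11 is under a tariff-rate quota (threshold 4,647 kg). Quantity 3,174 kg is within the quota, so the in-quota rate 2.5% applies to the full value.
Duty = $684,250.92 × 2.5% = $17,106.27.
Line 3 (4292.33.82, Cormark, 3,702 units, $492,477.06):
Base rate for 4292.33.82 is 16.5%.
Origin Cormark qualifies under the Ilistan–Cormark agreement and 4292.33.82 is covered: preferential rate 14.5% applies instead.
The additional-duty order on 4292.33.82 targets Ulland, not Cormark; it does not apply.
Duty = $492,477.06 × 14.5% = $71,409.17.
Total = $79,334.14 + $17,106.27 + $71,409.17 = $167,849.58.

$167,849.58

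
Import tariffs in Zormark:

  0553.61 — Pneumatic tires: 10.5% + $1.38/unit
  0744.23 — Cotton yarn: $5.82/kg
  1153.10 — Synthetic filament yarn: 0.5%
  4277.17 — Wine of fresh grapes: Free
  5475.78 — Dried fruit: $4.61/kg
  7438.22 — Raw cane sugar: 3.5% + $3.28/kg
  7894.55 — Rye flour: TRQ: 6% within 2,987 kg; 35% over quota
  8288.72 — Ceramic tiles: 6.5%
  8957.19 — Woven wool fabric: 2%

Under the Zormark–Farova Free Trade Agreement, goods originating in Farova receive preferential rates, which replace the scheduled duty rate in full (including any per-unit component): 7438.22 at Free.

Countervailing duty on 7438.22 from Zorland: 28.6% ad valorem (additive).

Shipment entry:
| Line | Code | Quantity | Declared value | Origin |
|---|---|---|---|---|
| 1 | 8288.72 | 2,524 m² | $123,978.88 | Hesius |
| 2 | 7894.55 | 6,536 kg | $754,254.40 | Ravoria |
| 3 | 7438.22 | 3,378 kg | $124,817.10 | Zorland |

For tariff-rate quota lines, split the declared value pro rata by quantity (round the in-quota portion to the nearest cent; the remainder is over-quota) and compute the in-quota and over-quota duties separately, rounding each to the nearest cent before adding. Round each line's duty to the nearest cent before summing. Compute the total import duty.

Line 1 (8288.72, Hesius, 2,524 m², $123,978.88):
Base rate for 8288.72 is 6.5%.
Duty = $123,978.88 × 6.5% = $8,058.63.
Line 2 (7894.55, Ravoria, 6,536 kg, $754,254.40):
Code 7894.55 is under a tariff-rate quota (threshold 2,987 kg). In-quota: 2,987 kg at 6%; over-quota: 3,549 kg at 35%.
Pro-rata value split: in-quota = $754,254.40 × 2,987/6,536 = $344,699.80; over-quota = $754,254.40 − $344,699.80 = $409,554.60.
In-quota duty = $344,699.80 × 6% = $20,681.99. Over-quota duty = $409,554.60 × 35% = $143,344.11.
Line duty = $20,681.99 + $143,344.11 = $164,026.10.
Line 3 (7438.22, Zorland, 3,378 kg, $124,817.10):
Base rate for 7438.22 is 3.5% + $3.28/kg.
7438.22 has an FTA preferential rate, but origin Zorland is not Farova; base rate stands.
Additional duty on 7438.22 from Zorland: +28.6%. Applied ad valorem rate: 3.5% + 28.6% = 32.1%.
Duty = $124,817.10 × 32.1% + 3,378 × $3.28 = $51,146.13.
Total = $8,058.63 + $164,026.10 + $51,146.13 = $223,230.86.

$223,230.86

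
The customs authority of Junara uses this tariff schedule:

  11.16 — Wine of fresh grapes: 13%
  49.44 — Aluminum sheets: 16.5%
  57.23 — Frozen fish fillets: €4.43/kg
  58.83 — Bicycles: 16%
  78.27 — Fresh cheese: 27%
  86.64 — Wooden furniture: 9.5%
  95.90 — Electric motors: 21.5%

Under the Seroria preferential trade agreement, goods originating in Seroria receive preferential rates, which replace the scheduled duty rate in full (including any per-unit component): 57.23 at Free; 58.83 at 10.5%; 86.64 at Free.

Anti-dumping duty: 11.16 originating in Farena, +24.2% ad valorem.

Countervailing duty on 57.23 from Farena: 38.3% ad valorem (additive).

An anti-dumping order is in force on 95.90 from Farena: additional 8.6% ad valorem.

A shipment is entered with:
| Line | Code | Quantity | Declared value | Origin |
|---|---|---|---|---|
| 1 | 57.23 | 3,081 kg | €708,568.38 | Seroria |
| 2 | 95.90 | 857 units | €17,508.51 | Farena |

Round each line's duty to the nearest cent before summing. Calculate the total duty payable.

€5,270.06

Line 1 (57.23, Seroria, 3,081 kg, €708,568.38):
Base rate for 57.23 is €4.43/kg.
Origin Seroria qualifies under the Junara–Seroria agreement and 57.23 is covered: preferential rate Free applies instead.
The additional-duty order on 57.23 targets Farena, not Seroria; it does not apply.
Duty = €708,568.38 × 0% = €0.00.
Line 2 (95.90, Farena, 857 units, €17,508.51):
Base rate for 95.90 is 21.5%.
Additional duty on 95.90 from Farena: +8.6%. Applied ad valorem rate: 21.5% + 8.6% = 30.1%.
Duty = €17,508.51 × 30.1% = €5,270.06.
Total = €0.00 + €5,270.06 = €5,270.06.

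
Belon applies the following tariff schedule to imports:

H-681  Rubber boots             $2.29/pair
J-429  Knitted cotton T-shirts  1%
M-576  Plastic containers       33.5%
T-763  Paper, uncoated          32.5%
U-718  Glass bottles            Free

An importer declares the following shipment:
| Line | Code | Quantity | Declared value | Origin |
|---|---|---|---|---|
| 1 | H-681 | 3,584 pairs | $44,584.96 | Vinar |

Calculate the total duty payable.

Line 1 (H-681, Vinar, 3,584 pairs, $44,584.96):
Base rate for H-681 is $2.29/pair.
Duty = 3,584 × $2.29 = $8,207.36.

$8,207.36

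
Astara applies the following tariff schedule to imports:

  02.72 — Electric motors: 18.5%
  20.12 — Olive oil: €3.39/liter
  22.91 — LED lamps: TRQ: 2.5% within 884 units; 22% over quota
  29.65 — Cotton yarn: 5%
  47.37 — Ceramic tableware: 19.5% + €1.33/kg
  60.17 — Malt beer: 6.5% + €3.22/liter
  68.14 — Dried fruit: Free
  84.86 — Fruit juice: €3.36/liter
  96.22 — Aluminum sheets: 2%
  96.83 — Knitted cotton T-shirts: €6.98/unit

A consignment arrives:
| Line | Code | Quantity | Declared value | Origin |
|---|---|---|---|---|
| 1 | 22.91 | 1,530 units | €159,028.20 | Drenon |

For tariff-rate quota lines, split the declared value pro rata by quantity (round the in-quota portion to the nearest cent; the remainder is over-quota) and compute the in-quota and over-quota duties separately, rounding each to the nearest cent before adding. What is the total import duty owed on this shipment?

Line 1 (22.91, Drenon, 1,530 units, €159,028.20):
Code 22.91 is under a tariff-rate quota (threshold 884 units). In-quota: 884 units at 2.5%; over-quota: 646 units at 22%.
Pro-rata value split: in-quota = €159,028.20 × 884/1,530 = €91,882.96; over-quota = €159,028.20 − €91,882.96 = €67,145.24.
In-quota duty = €91,882.96 × 2.5% = €2,297.07. Over-quota duty = €67,145.24 × 22% = €14,771.95.
Line duty = €2,297.07 + €14,771.95 = €17,069.02.

€17,069.02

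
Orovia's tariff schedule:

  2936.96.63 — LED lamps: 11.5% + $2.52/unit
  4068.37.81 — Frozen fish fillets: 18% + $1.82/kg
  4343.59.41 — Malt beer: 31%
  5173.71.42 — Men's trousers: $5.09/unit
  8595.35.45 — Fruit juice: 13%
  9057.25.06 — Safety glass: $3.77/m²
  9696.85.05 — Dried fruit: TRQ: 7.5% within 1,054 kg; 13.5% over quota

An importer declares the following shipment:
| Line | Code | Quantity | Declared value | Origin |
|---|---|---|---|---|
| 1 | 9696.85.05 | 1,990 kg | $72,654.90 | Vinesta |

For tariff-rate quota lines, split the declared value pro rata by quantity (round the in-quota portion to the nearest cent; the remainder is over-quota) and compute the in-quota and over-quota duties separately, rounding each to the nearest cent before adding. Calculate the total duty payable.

$7,499.52

Line 1 (9696.85.05, Vinesta, 1,990 kg, $72,654.90):
Code 9696.85.05 is under a tariff-rate quota (threshold 1,054 kg). In-quota: 1,054 kg at 7.5%; over-quota: 936 kg at 13.5%.
Pro-rata value split: in-quota = $72,654.90 × 1,054/1,990 = $38,481.54; over-quota = $72,654.90 − $38,481.54 = $34,173.36.
In-quota duty = $38,481.54 × 7.5% = $2,886.12. Over-quota duty = $34,173.36 × 13.5% = $4,613.40.
Line duty = $2,886.12 + $4,613.40 = $7,499.52.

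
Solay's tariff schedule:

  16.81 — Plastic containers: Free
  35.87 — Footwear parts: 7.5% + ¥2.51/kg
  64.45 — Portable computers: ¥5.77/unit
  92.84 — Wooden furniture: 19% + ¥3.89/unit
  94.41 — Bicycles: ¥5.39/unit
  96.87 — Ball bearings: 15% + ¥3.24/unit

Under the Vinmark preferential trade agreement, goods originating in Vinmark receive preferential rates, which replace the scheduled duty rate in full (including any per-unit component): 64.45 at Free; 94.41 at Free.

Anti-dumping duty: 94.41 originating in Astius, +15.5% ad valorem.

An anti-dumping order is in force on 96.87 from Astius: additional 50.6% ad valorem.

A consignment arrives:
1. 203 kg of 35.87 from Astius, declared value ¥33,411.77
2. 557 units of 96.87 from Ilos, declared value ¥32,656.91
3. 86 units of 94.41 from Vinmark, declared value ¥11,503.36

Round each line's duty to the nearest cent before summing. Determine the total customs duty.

Line 1 (35.87, Astius, 203 kg, ¥33,411.77):
Base rate for 35.87 is 7.5% + ¥2.51/kg.
Duty = ¥33,411.77 × 7.5% + 203 × ¥2.51 = ¥3,015.41.
Line 2 (96.87, Ilos, 557 units, ¥32,656.91):
Base rate for 96.87 is 15% + ¥3.24/unit.
The additional-duty order on 96.87 targets Astius, not Ilos; it does not apply.
Duty = ¥32,656.91 × 15% + 557 × ¥3.24 = ¥6,703.22.
Line 3 (94.41, Vinmark, 86 units, ¥11,503.36):
Base rate for 94.41 is ¥5.39/unit.
Origin Vinmark qualifies under the Solay–Vinmark agreement and 94.41 is covered: preferential rate Free applies instead.
The additional-duty order on 94.41 targets Astius, not Vinmark; it does not apply.
Duty = ¥11,503.36 × 0% = ¥0.00.
Total = ¥3,015.41 + ¥6,703.22 + ¥0.00 = ¥9,718.63.

¥9,718.63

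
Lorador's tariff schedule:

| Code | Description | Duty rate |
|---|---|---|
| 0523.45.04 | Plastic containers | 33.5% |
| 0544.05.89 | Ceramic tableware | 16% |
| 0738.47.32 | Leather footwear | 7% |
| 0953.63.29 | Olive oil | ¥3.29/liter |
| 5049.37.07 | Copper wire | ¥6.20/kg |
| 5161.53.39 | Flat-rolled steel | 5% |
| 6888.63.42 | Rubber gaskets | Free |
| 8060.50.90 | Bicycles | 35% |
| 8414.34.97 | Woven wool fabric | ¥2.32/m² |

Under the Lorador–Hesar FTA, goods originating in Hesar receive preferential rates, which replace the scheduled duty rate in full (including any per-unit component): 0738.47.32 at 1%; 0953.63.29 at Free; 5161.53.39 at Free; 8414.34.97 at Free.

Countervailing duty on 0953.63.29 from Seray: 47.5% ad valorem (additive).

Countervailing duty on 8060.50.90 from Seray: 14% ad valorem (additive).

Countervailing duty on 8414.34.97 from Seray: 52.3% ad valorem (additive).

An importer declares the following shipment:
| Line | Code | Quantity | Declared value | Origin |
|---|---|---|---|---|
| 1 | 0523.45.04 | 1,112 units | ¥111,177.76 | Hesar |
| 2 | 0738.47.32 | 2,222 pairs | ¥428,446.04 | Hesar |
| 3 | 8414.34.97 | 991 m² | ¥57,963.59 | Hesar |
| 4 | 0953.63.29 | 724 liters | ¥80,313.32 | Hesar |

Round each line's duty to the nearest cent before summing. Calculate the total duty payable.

¥41,529.01

Line 1 (0523.45.04, Hesar, 1,112 units, ¥111,177.76):
Base rate for 0523.45.04 is 33.5%.
Origin Hesar is the FTA partner but 0523.45.04 is not on the preference list; base rate stands.
Duty = ¥111,177.76 × 33.5% = ¥37,244.55.
Line 2 (0738.47.32, Hesar, 2,222 pairs, ¥428,446.04):
Base rate for 0738.47.32 is 7%.
Origin Hesar qualifies under the Lorador–Hesar agreement and 0738.47.32 is covered: preferential rate 1% applies instead.
Duty = ¥428,446.04 × 1% = ¥4,284.46.
Line 3 (8414.34.97, Hesar, 991 m², ¥57,963.59):
Base rate for 8414.34.97 is ¥2.32/m².
Origin Hesar qualifies under the Lorador–Hesar agreement and 8414.34.97 is covered: preferential rate Free applies instead.
The additional-duty order on 8414.34.97 targets Seray, not Hesar; it does not apply.
Duty = ¥57,963.59 × 0% = ¥0.00.
Line 4 (0953.63.29, Hesar, 724 liters, ¥80,313.32):
Base rate for 0953.63.29 is ¥3.29/liter.
Origin Hesar qualifies under the Lorador–Hesar agreement and 0953.63.29 is covered: preferential rate Free applies instead.
The additional-duty order on 0953.63.29 targets Seray, not Hesar; it does not apply.
Duty = ¥80,313.32 × 0% = ¥0.00.
Total = ¥37,244.55 + ¥4,284.46 + ¥0.00 + ¥0.00 = ¥41,529.01.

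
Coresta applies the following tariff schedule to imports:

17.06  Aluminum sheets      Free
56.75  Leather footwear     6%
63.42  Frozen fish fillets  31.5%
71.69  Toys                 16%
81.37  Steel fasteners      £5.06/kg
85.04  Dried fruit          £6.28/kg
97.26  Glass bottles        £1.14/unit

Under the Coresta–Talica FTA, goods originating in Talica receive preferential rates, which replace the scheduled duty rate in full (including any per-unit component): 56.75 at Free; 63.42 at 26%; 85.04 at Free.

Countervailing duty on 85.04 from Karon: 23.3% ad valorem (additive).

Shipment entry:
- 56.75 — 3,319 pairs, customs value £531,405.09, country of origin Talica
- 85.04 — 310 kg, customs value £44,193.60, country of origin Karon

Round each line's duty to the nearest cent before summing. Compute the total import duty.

Line 1 (56.75, Talica, 3,319 pairs, £531,405.09):
Base rate for 56.75 is 6%.
Origin Talica qualifies under the Coresta–Talica agreement and 56.75 is covered: preferential rate Free applies instead.
Duty = £531,405.09 × 0% = £0.00.
Line 2 (85.04, Karon, 310 kg, £44,193.60):
Base rate for 85.04 is £6.28/kg.
85.04 has an FTA preferential rate, but origin Karon is not Talica; base rate stands.
Additional duty on 85.04 from Karon: +23.3% ad valorem. Applied ad valorem rate = 23.3%.
Duty = £44,193.60 × 23.3% + 310 × £6.28 = £12,243.91.
Total = £0.00 + £12,243.91 = £12,243.91.

£12,243.91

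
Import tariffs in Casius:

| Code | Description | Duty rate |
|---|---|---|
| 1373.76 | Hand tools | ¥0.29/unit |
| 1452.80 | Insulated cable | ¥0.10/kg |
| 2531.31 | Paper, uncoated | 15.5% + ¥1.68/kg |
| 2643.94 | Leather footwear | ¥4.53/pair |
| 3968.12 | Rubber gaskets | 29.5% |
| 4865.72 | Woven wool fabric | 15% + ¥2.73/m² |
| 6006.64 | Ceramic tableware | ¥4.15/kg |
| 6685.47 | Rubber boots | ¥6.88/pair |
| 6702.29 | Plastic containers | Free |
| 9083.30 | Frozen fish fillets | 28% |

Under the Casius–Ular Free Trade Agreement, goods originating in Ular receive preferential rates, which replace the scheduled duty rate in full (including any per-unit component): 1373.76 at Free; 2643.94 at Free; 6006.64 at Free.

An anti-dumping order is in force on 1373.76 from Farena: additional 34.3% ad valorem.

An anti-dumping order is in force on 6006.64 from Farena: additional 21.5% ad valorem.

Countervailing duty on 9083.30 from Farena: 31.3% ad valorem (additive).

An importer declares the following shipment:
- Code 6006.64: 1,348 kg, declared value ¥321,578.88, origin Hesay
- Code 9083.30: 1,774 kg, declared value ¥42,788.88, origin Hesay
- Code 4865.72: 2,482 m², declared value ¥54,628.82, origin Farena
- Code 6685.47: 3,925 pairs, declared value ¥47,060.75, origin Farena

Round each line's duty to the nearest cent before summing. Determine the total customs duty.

¥59,549.27

Line 1 (6006.64, Hesay, 1,348 kg, ¥321,578.88):
Base rate for 6006.64 is ¥4.15/kg.
6006.64 has an FTA preferential rate, but origin Hesay is not Ular; base rate stands.
The additional-duty order on 6006.64 targets Farena, not Hesay; it does not apply.
Duty = 1,348 × ¥4.15 = ¥5,594.20.
Line 2 (9083.30, Hesay, 1,774 kg, ¥42,788.88):
Base rate for 9083.30 is 28%.
The additional-duty order on 9083.30 targets Farena, not Hesay; it does not apply.
Duty = ¥42,788.88 × 28% = ¥11,980.89.
Line 3 (4865.72, Farena, 2,482 m², ¥54,628.82):
Base rate for 4865.72 is 15% + ¥2.73/m².
Duty = ¥54,628.82 × 15% + 2,482 × ¥2.73 = ¥14,970.18.
Line 4 (6685.47, Farena, 3,925 pairs, ¥47,060.75):
Base rate for 6685.47 is ¥6.88/pair.
Duty = 3,925 × ¥6.88 = ¥27,004.00.
Total = ¥5,594.20 + ¥11,980.89 + ¥14,970.18 + ¥27,004.00 = ¥59,549.27.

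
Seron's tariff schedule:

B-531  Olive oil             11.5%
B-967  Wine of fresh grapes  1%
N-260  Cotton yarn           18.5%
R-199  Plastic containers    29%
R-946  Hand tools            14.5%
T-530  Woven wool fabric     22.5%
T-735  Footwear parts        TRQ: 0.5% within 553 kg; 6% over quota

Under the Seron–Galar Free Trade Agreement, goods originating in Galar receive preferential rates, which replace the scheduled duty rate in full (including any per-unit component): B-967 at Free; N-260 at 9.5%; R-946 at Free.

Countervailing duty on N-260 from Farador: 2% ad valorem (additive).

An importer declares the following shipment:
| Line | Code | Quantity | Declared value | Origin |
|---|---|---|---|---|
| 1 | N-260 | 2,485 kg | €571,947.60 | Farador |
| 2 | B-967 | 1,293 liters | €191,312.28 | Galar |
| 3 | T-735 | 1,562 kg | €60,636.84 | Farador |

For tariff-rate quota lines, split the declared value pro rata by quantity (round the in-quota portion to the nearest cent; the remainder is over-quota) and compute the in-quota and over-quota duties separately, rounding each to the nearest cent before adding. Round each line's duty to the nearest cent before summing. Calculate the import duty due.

€119,706.76

Line 1 (N-260, Farador, 2,485 kg, €571,947.60):
Base rate for N-260 is 18.5%.
N-260 has an FTA preferential rate, but origin Farador is not Galar; base rate stands.
Additional duty on N-260 from Farador: +2%. Applied ad valorem rate: 18.5% + 2% = 20.5%.
Duty = €571,947.60 × 20.5% = €117,249.26.
Line 2 (B-967, Galar, 1,293 liters, €191,312.28):
Base rate for B-967 is 1%.
Origin Galar qualifies under the Seron–Galar agreement and B-967 is covered: preferential rate Free applies instead.
Duty = €191,312.28 × 0% = €0.00.
Line 3 (T-735, Farador, 1,562 kg, €60,636.84):
Code T-735 is under a tariff-rate quota (threshold 553 kg). In-quota: 553 kg at 0.5%; over-quota: 1,009 kg at 6%.
Pro-rata value split: in-quota = €60,636.84 × 553/1,562 = €21,467.46; over-quota = €60,636.84 − €21,467.46 = €39,169.38.
In-quota duty = €21,467.46 × 0.5% = €107.34. Over-quota duty = €39,169.38 × 6% = €2,350.16.
Line duty = €107.34 + €2,350.16 = €2,457.50.
Total = €117,249.26 + €0.00 + €2,457.50 = €119,706.76.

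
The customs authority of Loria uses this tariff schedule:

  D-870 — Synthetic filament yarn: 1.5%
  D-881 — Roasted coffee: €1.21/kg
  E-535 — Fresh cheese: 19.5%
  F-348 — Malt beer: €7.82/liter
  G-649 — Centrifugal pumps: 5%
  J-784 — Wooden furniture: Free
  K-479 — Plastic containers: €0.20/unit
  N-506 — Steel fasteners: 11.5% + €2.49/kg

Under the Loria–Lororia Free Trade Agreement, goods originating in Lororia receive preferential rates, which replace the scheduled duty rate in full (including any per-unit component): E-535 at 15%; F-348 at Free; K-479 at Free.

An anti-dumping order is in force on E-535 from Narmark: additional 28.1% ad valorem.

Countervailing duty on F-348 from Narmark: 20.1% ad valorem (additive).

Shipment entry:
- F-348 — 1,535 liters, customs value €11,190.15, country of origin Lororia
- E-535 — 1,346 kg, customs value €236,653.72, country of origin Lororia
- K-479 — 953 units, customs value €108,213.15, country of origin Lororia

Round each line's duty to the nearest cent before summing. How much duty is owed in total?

Line 1 (F-348, Lororia, 1,535 liters, €11,190.15):
Base rate for F-348 is €7.82/liter.
Origin Lororia qualifies under the Loria–Lororia agreement and F-348 is covered: preferential rate Free applies instead.
The additional-duty order on F-348 targets Narmark, not Lororia; it does not apply.
Duty = €11,190.15 × 0% = €0.00.
Line 2 (E-535, Lororia, 1,346 kg, €236,653.72):
Base rate for E-535 is 19.5%.
Origin Lororia qualifies under the Loria–Lororia agreement and E-535 is covered: preferential rate 15% applies instead.
The additional-duty order on E-535 targets Narmark, not Lororia; it does not apply.
Duty = €236,653.72 × 15% = €35,498.06.
Line 3 (K-479, Lororia, 953 units, €108,213.15):
Base rate for K-479 is €0.20/unit.
Origin Lororia qualifies under the Loria–Lororia agreement and K-479 is covered: preferential rate Free applies instead.
Duty = €108,213.15 × 0% = €0.00.
Total = €0.00 + €35,498.06 + €0.00 = €35,498.06.

€35,498.06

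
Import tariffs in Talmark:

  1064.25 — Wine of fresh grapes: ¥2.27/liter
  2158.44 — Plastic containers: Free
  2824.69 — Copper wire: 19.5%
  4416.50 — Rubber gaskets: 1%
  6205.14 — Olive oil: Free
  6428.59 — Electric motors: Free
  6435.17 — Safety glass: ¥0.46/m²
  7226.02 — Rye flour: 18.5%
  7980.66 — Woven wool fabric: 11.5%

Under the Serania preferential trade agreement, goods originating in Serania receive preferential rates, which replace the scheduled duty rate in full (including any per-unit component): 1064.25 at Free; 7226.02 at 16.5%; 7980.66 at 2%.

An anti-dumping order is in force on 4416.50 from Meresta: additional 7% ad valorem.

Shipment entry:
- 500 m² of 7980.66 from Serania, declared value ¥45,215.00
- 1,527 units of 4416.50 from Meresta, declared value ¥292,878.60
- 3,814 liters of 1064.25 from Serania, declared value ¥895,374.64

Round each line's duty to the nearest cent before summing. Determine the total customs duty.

Line 1 (7980.66, Serania, 500 m², ¥45,215.00):
Base rate for 7980.66 is 11.5%.
Origin Serania qualifies under the Talmark–Serania agreement and 7980.66 is covered: preferential rate 2% applies instead.
Duty = ¥45,215.00 × 2% = ¥904.30.
Line 2 (4416.50, Meresta, 1,527 units, ¥292,878.60):
Base rate for 4416.50 is 1%.
Additional duty on 4416.50 from Meresta: +7%. Applied ad valorem rate: 1% + 7% = 8%.
Duty = ¥292,878.60 × 8% = ¥23,430.29.
Line 3 (1064.25, Serania, 3,814 liters, ¥895,374.64):
Base rate for 1064.25 is ¥2.27/liter.
Origin Serania qualifies under the Talmark–Serania agreement and 1064.25 is covered: preferential rate Free applies instead.
Duty = ¥895,374.64 × 0% = ¥0.00.
Total = ¥904.30 + ¥23,430.29 + ¥0.00 = ¥24,334.59.

¥24,334.59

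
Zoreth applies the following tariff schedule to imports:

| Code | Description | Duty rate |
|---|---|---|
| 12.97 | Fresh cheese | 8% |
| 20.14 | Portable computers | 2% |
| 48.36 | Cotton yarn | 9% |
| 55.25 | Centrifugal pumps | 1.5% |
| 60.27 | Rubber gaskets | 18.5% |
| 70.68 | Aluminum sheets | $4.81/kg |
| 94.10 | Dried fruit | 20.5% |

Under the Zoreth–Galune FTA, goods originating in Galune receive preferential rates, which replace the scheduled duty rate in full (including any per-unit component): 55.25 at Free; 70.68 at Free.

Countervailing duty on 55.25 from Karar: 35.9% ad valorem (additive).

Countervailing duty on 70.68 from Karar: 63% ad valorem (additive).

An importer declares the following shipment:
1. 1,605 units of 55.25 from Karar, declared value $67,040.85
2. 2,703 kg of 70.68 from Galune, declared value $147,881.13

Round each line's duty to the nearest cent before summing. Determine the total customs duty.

$25,073.28

Line 1 (55.25, Karar, 1,605 units, $67,040.85):
Base rate for 55.25 is 1.5%.
55.25 has an FTA preferential rate, but origin Karar is not Galune; base rate stands.
Additional duty on 55.25 from Karar: +35.9%. Applied ad valorem rate: 1.5% + 35.9% = 37.4%.
Duty = $67,040.85 × 37.4% = $25,073.28.
Line 2 (70.68, Galune, 2,703 kg, $147,881.13):
Base rate for 70.68 is $4.81/kg.
Origin Galune qualifies under the Zoreth–Galune agreement and 70.68 is covered: preferential rate Free applies instead.
The additional-duty order on 70.68 targets Karar, not Galune; it does not apply.
Duty = $147,881.13 × 0% = $0.00.
Total = $25,073.28 + $0.00 = $25,073.28.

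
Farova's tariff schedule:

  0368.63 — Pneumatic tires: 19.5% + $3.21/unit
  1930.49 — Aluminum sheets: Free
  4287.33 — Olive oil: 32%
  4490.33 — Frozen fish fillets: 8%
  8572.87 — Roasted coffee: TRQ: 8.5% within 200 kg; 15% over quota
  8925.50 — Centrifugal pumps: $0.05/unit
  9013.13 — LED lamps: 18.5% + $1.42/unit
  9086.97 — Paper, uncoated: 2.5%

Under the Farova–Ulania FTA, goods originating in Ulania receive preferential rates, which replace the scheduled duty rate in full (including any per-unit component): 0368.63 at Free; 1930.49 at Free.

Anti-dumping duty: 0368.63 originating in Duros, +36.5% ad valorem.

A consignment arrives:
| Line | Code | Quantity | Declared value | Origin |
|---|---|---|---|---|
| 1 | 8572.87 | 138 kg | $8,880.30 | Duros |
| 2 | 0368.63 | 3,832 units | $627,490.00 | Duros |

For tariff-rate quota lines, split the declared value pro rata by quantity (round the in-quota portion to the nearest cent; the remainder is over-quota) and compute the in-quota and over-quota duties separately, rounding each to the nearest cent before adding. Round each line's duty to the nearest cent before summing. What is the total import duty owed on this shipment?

Line 1 (8572.87, Duros, 138 kg, $8,880.30):
Code 8572.87 is under a tariff-rate quota (threshold 200 kg). Quantity 138 kg is within the quota, so the in-quota rate 8.5% applies to the full value.
Duty = $8,880.30 × 8.5% = $754.83.
Line 2 (0368.63, Duros, 3,832 units, $627,490.00):
Base rate for 0368.63 is 19.5% + $3.21/unit.
0368.63 has an FTA preferential rate, but origin Duros is not Ulania; base rate stands.
Additional duty on 0368.63 from Duros: +36.5%. Applied ad valorem rate: 19.5% + 36.5% = 56%.
Duty = $627,490.00 × 56% + 3,832 × $3.21 = $363,695.12.
Total = $754.83 + $363,695.12 = $364,449.95.

$364,449.95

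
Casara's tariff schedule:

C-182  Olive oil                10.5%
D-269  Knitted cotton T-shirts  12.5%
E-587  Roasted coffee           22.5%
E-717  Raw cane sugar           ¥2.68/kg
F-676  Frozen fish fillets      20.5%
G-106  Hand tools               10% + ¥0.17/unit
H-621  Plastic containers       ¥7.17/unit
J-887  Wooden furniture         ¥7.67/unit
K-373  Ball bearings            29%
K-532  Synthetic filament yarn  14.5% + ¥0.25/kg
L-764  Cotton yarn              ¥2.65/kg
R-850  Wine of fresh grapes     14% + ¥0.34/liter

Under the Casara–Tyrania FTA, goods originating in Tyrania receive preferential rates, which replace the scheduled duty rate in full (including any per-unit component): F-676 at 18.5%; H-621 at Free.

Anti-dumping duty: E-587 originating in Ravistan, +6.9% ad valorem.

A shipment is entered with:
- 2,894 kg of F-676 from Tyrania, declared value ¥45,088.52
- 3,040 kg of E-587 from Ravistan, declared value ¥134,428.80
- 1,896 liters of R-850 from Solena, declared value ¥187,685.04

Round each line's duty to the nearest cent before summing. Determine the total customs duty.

Line 1 (F-676, Tyrania, 2,894 kg, ¥45,088.52):
Base rate for F-676 is 20.5%.
Origin Tyrania qualifies under the Casara–Tyrania agreement and F-676 is covered: preferential rate 18.5% applies instead.
Duty = ¥45,088.52 × 18.5% = ¥8,341.38.
Line 2 (E-587, Ravistan, 3,040 kg, ¥134,428.80):
Base rate for E-587 is 22.5%.
Additional duty on E-587 from Ravistan: +6.9%. Applied ad valorem rate: 22.5% + 6.9% = 29.4%.
Duty = ¥134,428.80 × 29.4% = ¥39,522.07.
Line 3 (R-850, Solena, 1,896 liters, ¥187,685.04):
Base rate for R-850 is 14% + ¥0.34/liter.
Duty = ¥187,685.04 × 14% + 1,896 × ¥0.34 = ¥26,920.55.
Total = ¥8,341.38 + ¥39,522.07 + ¥26,920.55 = ¥74,784.00.

¥74,784.00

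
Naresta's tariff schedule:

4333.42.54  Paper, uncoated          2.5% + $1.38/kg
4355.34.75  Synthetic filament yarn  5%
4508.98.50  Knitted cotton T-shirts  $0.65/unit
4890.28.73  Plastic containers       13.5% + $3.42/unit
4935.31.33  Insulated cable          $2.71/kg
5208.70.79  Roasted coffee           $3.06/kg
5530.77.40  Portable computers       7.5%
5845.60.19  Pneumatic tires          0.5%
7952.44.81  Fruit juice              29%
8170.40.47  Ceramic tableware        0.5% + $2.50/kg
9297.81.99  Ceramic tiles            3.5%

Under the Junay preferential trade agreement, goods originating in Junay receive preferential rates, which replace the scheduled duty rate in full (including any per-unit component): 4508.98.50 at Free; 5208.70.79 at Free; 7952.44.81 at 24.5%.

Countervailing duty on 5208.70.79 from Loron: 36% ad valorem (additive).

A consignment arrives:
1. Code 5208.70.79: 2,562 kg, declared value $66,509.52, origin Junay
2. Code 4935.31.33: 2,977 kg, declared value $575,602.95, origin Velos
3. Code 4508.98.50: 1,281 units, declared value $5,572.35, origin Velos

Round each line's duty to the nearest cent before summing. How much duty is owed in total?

Line 1 (5208.70.79, Junay, 2,562 kg, $66,509.52):
Base rate for 5208.70.79 is $3.06/kg.
Origin Junay qualifies under the Naresta–Junay agreement and 5208.70.79 is covered: preferential rate Free applies instead.
The additional-duty order on 5208.70.79 targets Loron, not Junay; it does not apply.
Duty = $66,509.52 × 0% = $0.00.
Line 2 (4935.31.33, Velos, 2,977 kg, $575,602.95):
Base rate for 4935.31.33 is $2.71/kg.
Duty = 2,977 × $2.71 = $8,067.67.
Line 3 (4508.98.50, Velos, 1,281 units, $5,572.35):
Base rate for 4508.98.50 is $0.65/unit.
4508.98.50 has an FTA preferential rate, but origin Velos is not Junay; base rate stands.
Duty = 1,281 × $0.65 = $832.65.
Total = $0.00 + $8,067.67 + $832.65 = $8,900.32.

$8,900.32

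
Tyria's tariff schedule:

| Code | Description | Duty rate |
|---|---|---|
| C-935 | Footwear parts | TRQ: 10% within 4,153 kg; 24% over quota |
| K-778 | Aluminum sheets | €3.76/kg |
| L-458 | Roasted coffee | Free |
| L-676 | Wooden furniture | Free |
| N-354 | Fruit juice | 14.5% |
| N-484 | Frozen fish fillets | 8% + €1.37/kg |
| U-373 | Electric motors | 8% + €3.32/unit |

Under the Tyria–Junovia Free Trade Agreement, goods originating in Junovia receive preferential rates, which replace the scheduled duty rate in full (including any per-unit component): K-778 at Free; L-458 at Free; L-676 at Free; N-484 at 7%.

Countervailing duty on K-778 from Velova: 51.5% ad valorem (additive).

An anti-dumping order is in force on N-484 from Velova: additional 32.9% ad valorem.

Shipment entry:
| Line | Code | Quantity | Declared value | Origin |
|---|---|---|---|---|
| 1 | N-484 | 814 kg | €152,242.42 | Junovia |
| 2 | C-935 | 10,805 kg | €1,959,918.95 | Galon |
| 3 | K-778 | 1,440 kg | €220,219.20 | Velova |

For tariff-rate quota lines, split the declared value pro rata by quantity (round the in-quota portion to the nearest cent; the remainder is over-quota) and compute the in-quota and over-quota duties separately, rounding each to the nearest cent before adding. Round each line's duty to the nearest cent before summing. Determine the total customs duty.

Line 1 (N-484, Junovia, 814 kg, €152,242.42):
Base rate for N-484 is 8% + €1.37/kg.
Origin Junovia qualifies under the Tyria–Junovia agreement and N-484 is covered: preferential rate 7% applies instead.
The additional-duty order on N-484 targets Velova, not Junovia; it does not apply.
Duty = €152,242.42 × 7% = €10,656.97.
Line 2 (C-935, Galon, 10,805 kg, €1,959,918.95):
Code C-935 is under a tariff-rate quota (threshold 4,153 kg). In-quota: 4,153 kg at 10%; over-quota: 6,652 kg at 24%.
Pro-rata value split: in-quota = €1,959,918.95 × 4,153/10,805 = €753,312.67; over-quota = €1,959,918.95 − €753,312.67 = €1,206,606.28.
In-quota duty = €753,312.67 × 10% = €75,331.27. Over-quota duty = €1,206,606.28 × 24% = €289,585.51.
Line duty = €75,331.27 + €289,585.51 = €364,916.78.
Line 3 (K-778, Velova, 1,440 kg, €220,219.20):
Base rate for K-778 is €3.76/kg.
K-778 has an FTA preferential rate, but origin Velova is not Junovia; base rate stands.
Additional duty on K-778 from Velova: +51.5% ad valorem. Applied ad valorem rate = 51.5%.
Duty = €220,219.20 × 51.5% + 1,440 × €3.76 = €118,827.29.
Total = €10,656.97 + €364,916.78 + €118,827.29 = €494,401.04.

€494,401.04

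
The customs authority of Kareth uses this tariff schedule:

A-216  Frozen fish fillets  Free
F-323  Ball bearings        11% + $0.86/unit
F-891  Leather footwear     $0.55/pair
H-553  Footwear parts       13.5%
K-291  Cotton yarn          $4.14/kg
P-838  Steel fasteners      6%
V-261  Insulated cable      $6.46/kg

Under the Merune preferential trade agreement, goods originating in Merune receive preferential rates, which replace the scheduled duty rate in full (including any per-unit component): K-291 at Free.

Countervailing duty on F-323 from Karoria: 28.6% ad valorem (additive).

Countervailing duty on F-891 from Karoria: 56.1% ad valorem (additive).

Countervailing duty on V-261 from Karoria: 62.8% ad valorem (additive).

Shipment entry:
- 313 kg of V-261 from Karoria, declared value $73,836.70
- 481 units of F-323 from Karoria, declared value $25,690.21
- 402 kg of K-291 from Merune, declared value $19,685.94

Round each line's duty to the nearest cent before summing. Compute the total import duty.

Line 1 (V-261, Karoria, 313 kg, $73,836.70):
Base rate for V-261 is $6.46/kg.
Additional duty on V-261 from Karoria: +62.8% ad valorem. Applied ad valorem rate = 62.8%.
Duty = $73,836.70 × 62.8% + 313 × $6.46 = $48,391.43.
Line 2 (F-323, Karoria, 481 units, $25,690.21):
Base rate for F-323 is 11% + $0.86/unit.
Additional duty on F-323 from Karoria: +28.6%. Applied ad valorem rate: 11% + 28.6% = 39.6%.
Duty = $25,690.21 × 39.6% + 481 × $0.86 = $10,586.98.
Line 3 (K-291, Merune, 402 kg, $19,685.94):
Base rate for K-291 is $4.14/kg.
Origin Merune qualifies under the Kareth–Merune agreement and K-291 is covered: preferential rate Free applies instead.
Duty = $19,685.94 × 0% = $0.00.
Total = $48,391.43 + $10,586.98 + $0.00 = $58,978.41.

$58,978.41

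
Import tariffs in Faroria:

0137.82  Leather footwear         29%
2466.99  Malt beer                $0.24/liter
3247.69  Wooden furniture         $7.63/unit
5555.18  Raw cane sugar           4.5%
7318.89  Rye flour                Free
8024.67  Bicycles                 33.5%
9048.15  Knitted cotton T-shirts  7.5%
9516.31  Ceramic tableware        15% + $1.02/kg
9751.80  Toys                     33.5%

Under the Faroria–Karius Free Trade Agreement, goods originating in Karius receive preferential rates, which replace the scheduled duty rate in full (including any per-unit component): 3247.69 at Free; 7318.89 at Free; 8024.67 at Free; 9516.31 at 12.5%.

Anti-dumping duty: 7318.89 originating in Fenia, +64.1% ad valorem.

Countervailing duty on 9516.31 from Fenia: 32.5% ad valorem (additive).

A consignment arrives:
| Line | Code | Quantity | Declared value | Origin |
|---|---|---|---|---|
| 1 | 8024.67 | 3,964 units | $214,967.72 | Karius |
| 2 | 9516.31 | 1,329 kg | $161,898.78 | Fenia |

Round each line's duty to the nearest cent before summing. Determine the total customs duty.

Line 1 (8024.67, Karius, 3,964 units, $214,967.72):
Base rate for 8024.67 is 33.5%.
Origin Karius qualifies under the Faroria–Karius agreement and 8024.67 is covered: preferential rate Free applies instead.
Duty = $214,967.72 × 0% = $0.00.
Line 2 (9516.31, Fenia, 1,329 kg, $161,898.78):
Base rate for 9516.31 is 15% + $1.02/kg.
9516.31 has an FTA preferential rate, but origin Fenia is not Karius; base rate stands.
Additional duty on 9516.31 from Fenia: +32.5%. Applied ad valorem rate: 15% + 32.5% = 47.5%.
Duty = $161,898.78 × 47.5% + 1,329 × $1.02 = $78,257.50.
Total = $0.00 + $78,257.50 = $78,257.50.

$78,257.50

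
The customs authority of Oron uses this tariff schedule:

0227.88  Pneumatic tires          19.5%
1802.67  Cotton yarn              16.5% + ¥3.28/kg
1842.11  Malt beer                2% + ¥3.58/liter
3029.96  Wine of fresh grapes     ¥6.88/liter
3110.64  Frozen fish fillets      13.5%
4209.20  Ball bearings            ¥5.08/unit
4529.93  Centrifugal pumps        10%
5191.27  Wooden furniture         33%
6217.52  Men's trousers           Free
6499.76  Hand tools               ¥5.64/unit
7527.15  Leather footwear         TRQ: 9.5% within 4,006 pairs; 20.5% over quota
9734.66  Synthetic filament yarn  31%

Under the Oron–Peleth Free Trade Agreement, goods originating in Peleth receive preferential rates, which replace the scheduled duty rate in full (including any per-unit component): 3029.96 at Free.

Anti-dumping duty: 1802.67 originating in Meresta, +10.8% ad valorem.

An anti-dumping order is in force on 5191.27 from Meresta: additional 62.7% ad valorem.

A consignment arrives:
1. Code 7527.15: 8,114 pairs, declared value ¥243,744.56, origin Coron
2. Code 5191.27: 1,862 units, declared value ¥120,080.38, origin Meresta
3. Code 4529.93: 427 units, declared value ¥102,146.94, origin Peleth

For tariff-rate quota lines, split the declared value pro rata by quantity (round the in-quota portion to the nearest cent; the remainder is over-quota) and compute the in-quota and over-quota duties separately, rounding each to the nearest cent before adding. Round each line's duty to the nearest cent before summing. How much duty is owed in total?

¥161,861.82

Line 1 (7527.15, Coron, 8,114 pairs, ¥243,744.56):
Code 7527.15 is under a tariff-rate quota (threshold 4,006 pairs). In-quota: 4,006 pairs at 9.5%; over-quota: 4,108 pairs at 20.5%.
Pro-rata value split: in-quota = ¥243,744.56 × 4,006/8,114 = ¥120,340.24; over-quota = ¥243,744.56 − ¥120,340.24 = ¥123,404.32.
In-quota duty = ¥120,340.24 × 9.5% = ¥11,432.32. Over-quota duty = ¥123,404.32 × 20.5% = ¥25,297.89.
Line duty = ¥11,432.32 + ¥25,297.89 = ¥36,730.21.
Line 2 (5191.27, Meresta, 1,862 units, ¥120,080.38):
Base rate for 5191.27 is 33%.
Additional duty on 5191.27 from Meresta: +62.7%. Applied ad valorem rate: 33% + 62.7% = 95.7%.
Duty = ¥120,080.38 × 95.7% = ¥114,916.92.
Line 3 (4529.93, Peleth, 427 units, ¥102,146.94):
Base rate for 4529.93 is 10%.
Origin Peleth is the FTA partner but 4529.93 is not on the preference list; base rate stands.
Duty = ¥102,146.94 × 10% = ¥10,214.69.
Total = ¥36,730.21 + ¥114,916.92 + ¥10,214.69 = ¥161,861.82.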